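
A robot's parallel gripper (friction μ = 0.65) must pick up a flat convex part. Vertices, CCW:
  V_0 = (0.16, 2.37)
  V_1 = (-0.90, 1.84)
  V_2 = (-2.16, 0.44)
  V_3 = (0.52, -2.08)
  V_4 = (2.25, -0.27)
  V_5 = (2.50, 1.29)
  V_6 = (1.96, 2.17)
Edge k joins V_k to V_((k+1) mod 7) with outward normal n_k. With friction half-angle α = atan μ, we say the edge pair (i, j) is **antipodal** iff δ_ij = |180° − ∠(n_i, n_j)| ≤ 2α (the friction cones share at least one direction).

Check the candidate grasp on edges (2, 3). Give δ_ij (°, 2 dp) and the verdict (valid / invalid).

α = atan 0.65 = 33.02°;  2α = 66.05°
edge 2: e_2 = (+2.68, -2.52);  n_2 = (-0.6850, -0.7285)
edge 3: e_3 = (+1.73, +1.81);  n_3 = (+0.7229, -0.6910)
∠(n_2, n_3) = 89.53°
δ = |180° − 89.53°| = 90.47°
90.47° > 2α = 66.05°  →  invalid

δ = 90.47°, invalid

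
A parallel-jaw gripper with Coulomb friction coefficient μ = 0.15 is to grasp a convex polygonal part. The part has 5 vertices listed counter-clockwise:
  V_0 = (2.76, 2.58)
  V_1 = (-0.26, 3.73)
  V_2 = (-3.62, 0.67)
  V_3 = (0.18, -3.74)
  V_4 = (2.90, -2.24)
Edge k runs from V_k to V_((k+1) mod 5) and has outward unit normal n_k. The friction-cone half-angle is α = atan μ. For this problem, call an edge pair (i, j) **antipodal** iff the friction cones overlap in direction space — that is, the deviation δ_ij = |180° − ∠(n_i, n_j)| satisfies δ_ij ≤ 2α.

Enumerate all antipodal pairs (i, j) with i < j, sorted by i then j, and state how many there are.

α = atan 0.15 = 8.53°;  2α = 17.06°
n_0 = (+0.3559, +0.9345)
n_1 = (-0.6733, +0.7393)
n_2 = (-0.7576, -0.6528)
n_3 = (+0.4829, -0.8757)
n_4 = (+0.9996, +0.0290)
  (0,1): δ = 116.83°  ·
  (0,2): δ = 28.40°  ·
  (0,3): δ = 49.72°  ·
  (0,4): δ = 112.51°  ·
  (1,2): δ = 91.57°  ·
  (1,3): δ = 13.45°  ✓
  (1,4): δ = 49.34°  ·
  (2,3): δ = 101.88°  ·
  (2,4): δ = 39.09°  ·
  (3,4): δ = 117.21°  ·
antipodal pairs: 1

count = 1; pairs: (1,3)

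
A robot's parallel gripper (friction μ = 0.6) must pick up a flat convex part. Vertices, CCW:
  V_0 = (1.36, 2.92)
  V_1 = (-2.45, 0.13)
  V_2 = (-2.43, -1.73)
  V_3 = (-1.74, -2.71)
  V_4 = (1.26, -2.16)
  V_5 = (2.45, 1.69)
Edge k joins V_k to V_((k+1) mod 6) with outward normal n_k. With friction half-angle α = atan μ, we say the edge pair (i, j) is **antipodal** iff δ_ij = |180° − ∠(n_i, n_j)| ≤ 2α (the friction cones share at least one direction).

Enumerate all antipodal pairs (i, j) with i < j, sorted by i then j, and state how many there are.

count = 7; pairs: (0,3), (0,4), (1,4), (1,5), (2,4), (2,5), (3,5)

α = atan 0.6 = 30.96°;  2α = 61.93°
n_0 = (-0.5908, +0.8068)
n_1 = (-0.9999, -0.0108)
n_2 = (-0.8177, -0.5757)
n_3 = (+0.1803, -0.9836)
n_4 = (+0.9554, -0.2953)
n_5 = (+0.7484, +0.6632)
  (0,1): δ = 125.60°  ·
  (0,2): δ = 91.07°  ·
  (0,3): δ = 25.83°  ✓
  (0,4): δ = 36.61°  ✓
  (0,5): δ = 95.33°  ·
  (1,2): δ = 145.47°  ·
  (1,3): δ = 80.23°  ·
  (1,4): δ = 17.79°  ✓
  (1,5): δ = 40.93°  ✓
  (2,3): δ = 114.76°  ·
  (2,4): δ = 52.32°  ✓
  (2,5): δ = 6.40°  ✓
  (3,4): δ = 117.56°  ·
  (3,5): δ = 58.84°  ✓
  (4,5): δ = 121.28°  ·
antipodal pairs: 7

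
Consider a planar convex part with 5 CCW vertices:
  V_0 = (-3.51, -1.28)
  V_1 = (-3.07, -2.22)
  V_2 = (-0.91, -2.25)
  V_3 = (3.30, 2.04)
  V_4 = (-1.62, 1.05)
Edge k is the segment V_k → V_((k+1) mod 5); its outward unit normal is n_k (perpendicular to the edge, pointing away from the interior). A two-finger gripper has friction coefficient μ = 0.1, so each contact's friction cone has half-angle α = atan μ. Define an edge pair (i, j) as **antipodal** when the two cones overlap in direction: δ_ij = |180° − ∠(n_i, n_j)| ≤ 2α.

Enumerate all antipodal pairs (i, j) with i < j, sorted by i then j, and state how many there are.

count = 1; pairs: (2,4)

α = atan 0.1 = 5.71°;  2α = 11.42°
n_0 = (-0.9057, -0.4239)
n_1 = (-0.0139, -0.9999)
n_2 = (+0.7137, -0.7004)
n_3 = (-0.1973, +0.9804)
n_4 = (-0.7766, +0.6300)
  (0,1): δ = 115.88°  ·
  (0,2): δ = 69.54°  ·
  (0,3): δ = 76.29°  ·
  (0,4): δ = 115.87°  ·
  (1,2): δ = 133.67°  ·
  (1,3): δ = 12.17°  ·
  (1,4): δ = 51.75°  ·
  (2,3): δ = 34.16°  ·
  (2,4): δ = 5.41°  ✓
  (3,4): δ = 140.42°  ·
antipodal pairs: 1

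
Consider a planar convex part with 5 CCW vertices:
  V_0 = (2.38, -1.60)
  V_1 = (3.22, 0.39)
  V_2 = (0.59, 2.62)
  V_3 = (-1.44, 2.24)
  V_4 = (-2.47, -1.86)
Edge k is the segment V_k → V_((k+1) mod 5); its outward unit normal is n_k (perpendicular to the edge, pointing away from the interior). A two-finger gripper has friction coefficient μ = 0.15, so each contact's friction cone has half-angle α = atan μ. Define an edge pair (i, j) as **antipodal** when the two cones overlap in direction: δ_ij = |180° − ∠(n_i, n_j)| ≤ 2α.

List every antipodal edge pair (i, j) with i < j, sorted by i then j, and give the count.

α = atan 0.15 = 8.53°;  2α = 17.06°
n_0 = (+0.9213, -0.3889)
n_1 = (+0.6467, +0.7627)
n_2 = (-0.1840, +0.9829)
n_3 = (-0.9699, +0.2436)
n_4 = (+0.0535, -0.9986)
  (0,1): δ = 107.41°  ·
  (0,2): δ = 56.51°  ·
  (0,3): δ = 8.78°  ✓
  (0,4): δ = 115.95°  ·
  (1,2): δ = 129.10°  ·
  (1,3): δ = 63.81°  ·
  (1,4): δ = 43.36°  ·
  (2,3): δ = 114.70°  ·
  (2,4): δ = 7.53°  ✓
  (3,4): δ = 72.83°  ·
antipodal pairs: 2

count = 2; pairs: (0,3), (2,4)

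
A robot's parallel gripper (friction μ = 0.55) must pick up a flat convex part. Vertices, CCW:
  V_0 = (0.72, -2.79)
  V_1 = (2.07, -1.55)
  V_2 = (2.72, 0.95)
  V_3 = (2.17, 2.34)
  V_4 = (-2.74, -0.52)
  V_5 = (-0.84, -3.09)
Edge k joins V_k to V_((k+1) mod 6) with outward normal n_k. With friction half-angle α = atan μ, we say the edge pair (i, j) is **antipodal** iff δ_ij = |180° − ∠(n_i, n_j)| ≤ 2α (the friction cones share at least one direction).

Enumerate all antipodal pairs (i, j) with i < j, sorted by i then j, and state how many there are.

count = 5; pairs: (0,3), (1,3), (1,4), (2,4), (3,5)

α = atan 0.55 = 28.81°;  2α = 57.62°
n_0 = (+0.6765, -0.7365)
n_1 = (+0.9678, -0.2516)
n_2 = (+0.9299, +0.3679)
n_3 = (-0.5033, +0.8641)
n_4 = (-0.8041, -0.5945)
n_5 = (+0.1888, -0.9820)
  (0,1): δ = 147.14°  ·
  (0,2): δ = 110.98°  ·
  (0,3): δ = 12.35°  ✓
  (0,4): δ = 83.91°  ·
  (0,5): δ = 148.32°  ·
  (1,2): δ = 143.84°  ·
  (1,3): δ = 45.21°  ✓
  (1,4): δ = 51.05°  ✓
  (1,5): δ = 115.46°  ·
  (2,3): δ = 81.37°  ·
  (2,4): δ = 14.89°  ✓
  (2,5): δ = 79.30°  ·
  (3,4): δ = 83.74°  ·
  (3,5): δ = 19.33°  ✓
  (4,5): δ = 115.59°  ·
antipodal pairs: 5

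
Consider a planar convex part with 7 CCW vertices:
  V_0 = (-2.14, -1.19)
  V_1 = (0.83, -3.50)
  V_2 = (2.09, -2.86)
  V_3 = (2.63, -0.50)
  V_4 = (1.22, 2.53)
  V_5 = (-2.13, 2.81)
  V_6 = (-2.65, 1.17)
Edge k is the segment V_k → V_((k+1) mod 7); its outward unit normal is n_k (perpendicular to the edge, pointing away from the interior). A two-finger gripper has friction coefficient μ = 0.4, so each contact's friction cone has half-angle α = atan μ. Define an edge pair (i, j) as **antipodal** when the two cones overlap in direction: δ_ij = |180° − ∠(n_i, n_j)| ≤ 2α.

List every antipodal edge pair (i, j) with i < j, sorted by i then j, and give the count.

α = atan 0.4 = 21.80°;  2α = 43.60°
n_0 = (-0.6139, -0.7894)
n_1 = (+0.4529, -0.8916)
n_2 = (+0.9748, -0.2230)
n_3 = (+0.9066, +0.4219)
n_4 = (+0.0833, +0.9965)
n_5 = (-0.9532, +0.3022)
n_6 = (-0.9774, -0.2112)
  (0,1): δ = 115.20°  ·
  (0,2): δ = 65.01°  ·
  (0,3): δ = 27.17°  ✓
  (0,4): δ = 33.10°  ✓
  (0,5): δ = 110.28°  ·
  (0,6): δ = 140.07°  ·
  (1,2): δ = 129.82°  ·
  (1,3): δ = 91.97°  ·
  (1,4): δ = 31.71°  ✓
  (1,5): δ = 45.48°  ·
  (1,6): δ = 75.27°  ·
  (2,3): δ = 142.16°  ·
  (2,4): δ = 81.89°  ·
  (2,5): δ = 4.70°  ✓
  (2,6): δ = 25.08°  ✓
  (3,4): δ = 119.73°  ·
  (3,5): δ = 42.55°  ✓
  (3,6): δ = 12.76°  ✓
  (4,5): δ = 102.81°  ·
  (4,6): δ = 73.03°  ·
  (5,6): δ = 150.21°  ·
antipodal pairs: 7

count = 7; pairs: (0,3), (0,4), (1,4), (2,5), (2,6), (3,5), (3,6)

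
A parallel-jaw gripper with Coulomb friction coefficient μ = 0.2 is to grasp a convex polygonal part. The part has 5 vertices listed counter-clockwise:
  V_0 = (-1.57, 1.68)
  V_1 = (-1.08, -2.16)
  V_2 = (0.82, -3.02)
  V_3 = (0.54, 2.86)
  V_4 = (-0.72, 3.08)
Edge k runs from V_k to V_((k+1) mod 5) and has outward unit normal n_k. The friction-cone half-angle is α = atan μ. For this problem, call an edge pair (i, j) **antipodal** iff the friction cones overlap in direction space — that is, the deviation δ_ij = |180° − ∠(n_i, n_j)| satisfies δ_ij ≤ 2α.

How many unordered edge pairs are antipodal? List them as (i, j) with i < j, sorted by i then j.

count = 2; pairs: (0,2), (1,3)

α = atan 0.2 = 11.31°;  2α = 22.62°
n_0 = (-0.9920, -0.1266)
n_1 = (-0.4124, -0.9110)
n_2 = (+0.9989, +0.0476)
n_3 = (+0.1720, +0.9851)
n_4 = (-0.8548, +0.5190)
  (0,1): δ = 121.62°  ·
  (0,2): δ = 4.55°  ✓
  (0,3): δ = 72.82°  ·
  (0,4): δ = 141.46°  ·
  (1,2): δ = 62.92°  ·
  (1,3): δ = 14.45°  ✓
  (1,4): δ = 83.09°  ·
  (2,3): δ = 102.63°  ·
  (2,4): δ = 33.99°  ·
  (3,4): δ = 111.36°  ·
antipodal pairs: 2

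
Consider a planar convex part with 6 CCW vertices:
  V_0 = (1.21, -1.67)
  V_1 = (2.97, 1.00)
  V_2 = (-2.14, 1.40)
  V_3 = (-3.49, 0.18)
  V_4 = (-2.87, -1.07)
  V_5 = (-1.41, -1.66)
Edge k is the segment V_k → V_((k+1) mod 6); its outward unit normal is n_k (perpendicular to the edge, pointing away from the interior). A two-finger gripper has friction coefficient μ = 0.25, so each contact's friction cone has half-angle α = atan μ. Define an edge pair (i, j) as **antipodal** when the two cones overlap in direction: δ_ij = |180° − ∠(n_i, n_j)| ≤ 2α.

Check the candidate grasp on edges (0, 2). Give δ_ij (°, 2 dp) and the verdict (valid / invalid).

α = atan 0.25 = 14.04°;  2α = 28.07°
edge 0: e_0 = (+1.76, +2.67);  n_0 = (+0.8349, -0.5504)
edge 2: e_2 = (-1.35, -1.22);  n_2 = (-0.6705, +0.7419)
∠(n_0, n_2) = 165.50°
δ = |180° − 165.50°| = 14.50°
14.50° ≤ 2α = 28.07°  →  valid

δ = 14.50°, valid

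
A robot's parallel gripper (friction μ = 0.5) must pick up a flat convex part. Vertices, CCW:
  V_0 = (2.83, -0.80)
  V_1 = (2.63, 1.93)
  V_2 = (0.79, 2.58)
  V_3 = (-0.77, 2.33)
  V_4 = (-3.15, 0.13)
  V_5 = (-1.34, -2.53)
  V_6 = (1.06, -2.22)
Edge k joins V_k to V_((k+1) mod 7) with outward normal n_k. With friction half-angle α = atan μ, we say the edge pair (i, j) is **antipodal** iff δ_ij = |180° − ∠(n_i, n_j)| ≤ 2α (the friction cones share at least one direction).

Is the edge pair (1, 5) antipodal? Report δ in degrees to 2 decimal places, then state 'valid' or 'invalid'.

α = atan 0.5 = 26.57°;  2α = 53.13°
edge 1: e_1 = (-1.84, +0.65);  n_1 = (+0.3331, +0.9429)
edge 5: e_5 = (+2.40, +0.31);  n_5 = (+0.1281, -0.9918)
∠(n_1, n_5) = 153.18°
δ = |180° − 153.18°| = 26.82°
26.82° ≤ 2α = 53.13°  →  valid

δ = 26.82°, valid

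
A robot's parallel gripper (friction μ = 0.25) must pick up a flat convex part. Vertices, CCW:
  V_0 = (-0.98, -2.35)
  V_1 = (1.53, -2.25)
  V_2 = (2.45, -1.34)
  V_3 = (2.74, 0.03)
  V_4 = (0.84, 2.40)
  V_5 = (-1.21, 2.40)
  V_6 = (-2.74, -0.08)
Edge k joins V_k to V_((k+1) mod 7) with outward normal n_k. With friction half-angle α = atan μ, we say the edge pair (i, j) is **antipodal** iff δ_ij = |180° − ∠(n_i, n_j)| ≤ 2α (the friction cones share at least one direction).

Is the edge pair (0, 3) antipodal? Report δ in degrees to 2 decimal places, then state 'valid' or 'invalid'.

δ = 53.56°, invalid

α = atan 0.25 = 14.04°;  2α = 28.07°
edge 0: e_0 = (+2.51, +0.10);  n_0 = (+0.0398, -0.9992)
edge 3: e_3 = (-1.90, +2.37);  n_3 = (+0.7802, +0.6255)
∠(n_0, n_3) = 126.44°
δ = |180° − 126.44°| = 53.56°
53.56° > 2α = 28.07°  →  invalid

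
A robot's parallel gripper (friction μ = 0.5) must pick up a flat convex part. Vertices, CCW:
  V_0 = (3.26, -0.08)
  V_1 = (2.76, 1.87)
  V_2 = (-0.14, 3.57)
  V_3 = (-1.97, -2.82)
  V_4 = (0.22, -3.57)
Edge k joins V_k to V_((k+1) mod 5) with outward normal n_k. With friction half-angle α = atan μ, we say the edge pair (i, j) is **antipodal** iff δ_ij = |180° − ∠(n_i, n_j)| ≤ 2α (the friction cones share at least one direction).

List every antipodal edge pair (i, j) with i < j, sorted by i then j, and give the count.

count = 3; pairs: (0,2), (1,3), (2,4)

α = atan 0.5 = 26.57°;  2α = 53.13°
n_0 = (+0.9687, +0.2484)
n_1 = (+0.5057, +0.8627)
n_2 = (-0.9614, +0.2753)
n_3 = (-0.3240, -0.9461)
n_4 = (+0.7540, -0.6568)
  (0,1): δ = 134.76°  ·
  (0,2): δ = 30.36°  ✓
  (0,3): δ = 56.71°  ·
  (0,4): δ = 124.56°  ·
  (1,2): δ = 75.60°  ·
  (1,3): δ = 11.47°  ✓
  (1,4): δ = 79.32°  ·
  (2,3): δ = 92.92°  ·
  (2,4): δ = 25.08°  ✓
  (3,4): δ = 112.15°  ·
antipodal pairs: 3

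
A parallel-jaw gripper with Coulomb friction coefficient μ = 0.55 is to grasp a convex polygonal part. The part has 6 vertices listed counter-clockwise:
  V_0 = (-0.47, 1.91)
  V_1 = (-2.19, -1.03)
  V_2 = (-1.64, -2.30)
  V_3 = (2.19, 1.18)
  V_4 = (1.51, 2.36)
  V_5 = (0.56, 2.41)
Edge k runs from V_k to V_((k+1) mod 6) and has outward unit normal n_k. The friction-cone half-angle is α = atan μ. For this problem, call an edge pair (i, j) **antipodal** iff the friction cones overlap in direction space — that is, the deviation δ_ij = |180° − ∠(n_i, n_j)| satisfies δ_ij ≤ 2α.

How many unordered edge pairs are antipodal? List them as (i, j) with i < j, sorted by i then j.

count = 4; pairs: (0,2), (1,3), (2,4), (2,5)

α = atan 0.55 = 28.81°;  2α = 57.62°
n_0 = (-0.8631, +0.5050)
n_1 = (-0.9176, -0.3974)
n_2 = (+0.6725, -0.7401)
n_3 = (+0.8664, +0.4993)
n_4 = (+0.0526, +0.9986)
n_5 = (-0.4367, +0.8996)
  (0,1): δ = 126.25°  ·
  (0,2): δ = 17.41°  ✓
  (0,3): δ = 60.28°  ·
  (0,4): δ = 117.32°  ·
  (0,5): δ = 146.22°  ·
  (1,2): δ = 71.16°  ·
  (1,3): δ = 6.54°  ✓
  (1,4): δ = 63.57°  ·
  (1,5): δ = 92.48°  ·
  (2,3): δ = 102.31°  ·
  (2,4): δ = 45.27°  ✓
  (2,5): δ = 16.37°  ✓
  (3,4): δ = 122.97°  ·
  (3,5): δ = 94.06°  ·
  (4,5): δ = 151.09°  ·
antipodal pairs: 4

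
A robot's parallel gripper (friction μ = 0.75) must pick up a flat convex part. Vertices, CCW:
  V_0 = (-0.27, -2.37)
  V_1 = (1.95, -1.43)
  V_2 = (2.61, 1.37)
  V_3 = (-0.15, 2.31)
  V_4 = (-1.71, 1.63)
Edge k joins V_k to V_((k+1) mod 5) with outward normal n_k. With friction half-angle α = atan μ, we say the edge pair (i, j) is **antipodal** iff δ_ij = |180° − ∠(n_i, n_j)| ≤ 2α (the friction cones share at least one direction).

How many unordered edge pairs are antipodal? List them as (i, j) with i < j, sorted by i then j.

count = 5; pairs: (0,2), (0,3), (1,3), (1,4), (2,4)

α = atan 0.75 = 36.87°;  2α = 73.74°
n_0 = (+0.3899, -0.9209)
n_1 = (+0.9733, -0.2294)
n_2 = (+0.3224, +0.9466)
n_3 = (-0.3996, +0.9167)
n_4 = (-0.9409, -0.3387)
  (0,1): δ = 126.21°  ·
  (0,2): δ = 41.76°  ✓
  (0,3): δ = 0.60°  ✓
  (0,4): δ = 86.85°  ·
  (1,2): δ = 95.54°  ·
  (1,3): δ = 53.18°  ✓
  (1,4): δ = 33.06°  ✓
  (2,3): δ = 137.64°  ·
  (2,4): δ = 51.39°  ✓
  (3,4): δ = 93.75°  ·
antipodal pairs: 5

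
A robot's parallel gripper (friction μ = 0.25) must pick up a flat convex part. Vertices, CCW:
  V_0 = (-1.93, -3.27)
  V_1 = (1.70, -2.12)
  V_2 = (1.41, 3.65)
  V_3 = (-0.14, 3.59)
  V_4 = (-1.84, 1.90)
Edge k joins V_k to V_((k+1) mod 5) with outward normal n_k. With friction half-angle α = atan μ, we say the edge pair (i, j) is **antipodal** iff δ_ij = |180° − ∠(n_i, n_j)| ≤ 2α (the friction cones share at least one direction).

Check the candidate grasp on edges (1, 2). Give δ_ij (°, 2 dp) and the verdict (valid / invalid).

δ = 90.66°, invalid

α = atan 0.25 = 14.04°;  2α = 28.07°
edge 1: e_1 = (-0.29, +5.77);  n_1 = (+0.9987, +0.0502)
edge 2: e_2 = (-1.55, -0.06);  n_2 = (-0.0387, +0.9993)
∠(n_1, n_2) = 89.34°
δ = |180° − 89.34°| = 90.66°
90.66° > 2α = 28.07°  →  invalid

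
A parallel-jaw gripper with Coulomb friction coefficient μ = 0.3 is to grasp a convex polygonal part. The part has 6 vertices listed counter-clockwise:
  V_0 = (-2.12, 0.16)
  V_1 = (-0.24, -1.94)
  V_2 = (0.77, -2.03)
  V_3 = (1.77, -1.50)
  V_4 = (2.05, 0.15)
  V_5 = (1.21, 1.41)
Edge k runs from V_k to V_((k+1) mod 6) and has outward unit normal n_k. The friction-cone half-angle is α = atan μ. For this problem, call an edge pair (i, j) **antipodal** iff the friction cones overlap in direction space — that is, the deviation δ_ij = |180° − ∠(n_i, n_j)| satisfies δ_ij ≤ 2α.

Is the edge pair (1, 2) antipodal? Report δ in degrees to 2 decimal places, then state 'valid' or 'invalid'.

α = atan 0.3 = 16.70°;  2α = 33.40°
edge 1: e_1 = (+1.01, -0.09);  n_1 = (-0.0888, -0.9961)
edge 2: e_2 = (+1.00, +0.53);  n_2 = (+0.4683, -0.8836)
∠(n_1, n_2) = 33.02°
δ = |180° − 33.02°| = 146.98°
146.98° > 2α = 33.40°  →  invalid

δ = 146.98°, invalid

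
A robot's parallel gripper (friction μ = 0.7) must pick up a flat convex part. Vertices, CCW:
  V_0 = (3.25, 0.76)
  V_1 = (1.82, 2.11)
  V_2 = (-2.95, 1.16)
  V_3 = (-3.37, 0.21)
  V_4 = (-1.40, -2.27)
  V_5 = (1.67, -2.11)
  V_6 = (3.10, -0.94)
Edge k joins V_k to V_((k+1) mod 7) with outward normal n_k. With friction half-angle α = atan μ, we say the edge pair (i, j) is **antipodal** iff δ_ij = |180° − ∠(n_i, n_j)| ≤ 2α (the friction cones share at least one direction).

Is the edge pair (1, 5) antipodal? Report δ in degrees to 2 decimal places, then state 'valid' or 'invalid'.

α = atan 0.7 = 34.99°;  2α = 69.98°
edge 1: e_1 = (-4.77, -0.95);  n_1 = (-0.1953, +0.9807)
edge 5: e_5 = (+1.43, +1.17);  n_5 = (+0.6332, -0.7740)
∠(n_1, n_5) = 151.97°
δ = |180° − 151.97°| = 28.03°
28.03° ≤ 2α = 69.98°  →  valid

δ = 28.03°, valid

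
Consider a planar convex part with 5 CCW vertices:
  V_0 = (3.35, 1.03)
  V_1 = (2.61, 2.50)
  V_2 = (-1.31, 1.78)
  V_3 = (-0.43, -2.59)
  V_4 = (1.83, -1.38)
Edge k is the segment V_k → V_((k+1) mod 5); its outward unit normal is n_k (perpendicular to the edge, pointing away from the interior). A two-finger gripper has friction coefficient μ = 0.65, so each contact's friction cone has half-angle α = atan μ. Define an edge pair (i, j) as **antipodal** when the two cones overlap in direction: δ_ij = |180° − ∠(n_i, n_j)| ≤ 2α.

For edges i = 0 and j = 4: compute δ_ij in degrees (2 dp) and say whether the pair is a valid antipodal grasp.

α = atan 0.65 = 33.02°;  2α = 66.05°
edge 0: e_0 = (-0.74, +1.47);  n_0 = (+0.8932, +0.4496)
edge 4: e_4 = (+1.52, +2.41);  n_4 = (+0.8458, -0.5335)
∠(n_0, n_4) = 58.96°
δ = |180° − 58.96°| = 121.04°
121.04° > 2α = 66.05°  →  invalid

δ = 121.04°, invalid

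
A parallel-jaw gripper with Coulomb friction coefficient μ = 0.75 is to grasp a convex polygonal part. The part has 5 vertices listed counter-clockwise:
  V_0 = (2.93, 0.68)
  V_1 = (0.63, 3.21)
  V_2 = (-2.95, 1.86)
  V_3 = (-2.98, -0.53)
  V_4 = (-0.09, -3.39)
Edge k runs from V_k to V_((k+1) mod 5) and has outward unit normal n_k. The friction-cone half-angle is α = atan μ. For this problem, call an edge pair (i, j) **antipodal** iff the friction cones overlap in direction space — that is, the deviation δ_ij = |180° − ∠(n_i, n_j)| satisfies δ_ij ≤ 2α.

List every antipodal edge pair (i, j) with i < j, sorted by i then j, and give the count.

α = atan 0.75 = 36.87°;  2α = 73.74°
n_0 = (+0.7399, +0.6727)
n_1 = (-0.3528, +0.9357)
n_2 = (-0.9999, +0.0126)
n_3 = (-0.7034, -0.7108)
n_4 = (+0.8031, -0.5959)
  (0,1): δ = 111.61°  ·
  (0,2): δ = 42.99°  ✓
  (0,3): δ = 3.03°  ✓
  (0,4): δ = 101.15°  ·
  (1,2): δ = 111.38°  ·
  (1,3): δ = 65.36°  ✓
  (1,4): δ = 32.76°  ✓
  (2,3): δ = 133.98°  ·
  (2,4): δ = 35.86°  ✓
  (3,4): δ = 81.87°  ·
antipodal pairs: 5

count = 5; pairs: (0,2), (0,3), (1,3), (1,4), (2,4)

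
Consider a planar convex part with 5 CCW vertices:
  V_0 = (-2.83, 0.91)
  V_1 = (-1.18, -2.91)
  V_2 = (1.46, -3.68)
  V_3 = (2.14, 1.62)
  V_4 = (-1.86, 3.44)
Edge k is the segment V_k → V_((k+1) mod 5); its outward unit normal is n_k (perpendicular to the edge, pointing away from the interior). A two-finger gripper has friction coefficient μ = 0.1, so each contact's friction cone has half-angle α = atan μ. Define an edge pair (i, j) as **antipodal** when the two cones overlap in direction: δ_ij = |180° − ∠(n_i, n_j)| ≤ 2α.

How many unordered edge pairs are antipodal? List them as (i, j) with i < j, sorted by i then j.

α = atan 0.1 = 5.71°;  2α = 11.42°
n_0 = (-0.9180, -0.3965)
n_1 = (-0.2800, -0.9600)
n_2 = (+0.9919, -0.1273)
n_3 = (+0.4141, +0.9102)
n_4 = (-0.9337, +0.3580)
  (0,1): δ = 129.62°  ·
  (0,2): δ = 30.67°  ·
  (0,3): δ = 42.17°  ·
  (0,4): δ = 135.66°  ·
  (1,2): δ = 81.05°  ·
  (1,3): δ = 8.21°  ✓
  (1,4): δ = 85.28°  ·
  (2,3): δ = 107.15°  ·
  (2,4): δ = 13.67°  ·
  (3,4): δ = 86.51°  ·
antipodal pairs: 1

count = 1; pairs: (1,3)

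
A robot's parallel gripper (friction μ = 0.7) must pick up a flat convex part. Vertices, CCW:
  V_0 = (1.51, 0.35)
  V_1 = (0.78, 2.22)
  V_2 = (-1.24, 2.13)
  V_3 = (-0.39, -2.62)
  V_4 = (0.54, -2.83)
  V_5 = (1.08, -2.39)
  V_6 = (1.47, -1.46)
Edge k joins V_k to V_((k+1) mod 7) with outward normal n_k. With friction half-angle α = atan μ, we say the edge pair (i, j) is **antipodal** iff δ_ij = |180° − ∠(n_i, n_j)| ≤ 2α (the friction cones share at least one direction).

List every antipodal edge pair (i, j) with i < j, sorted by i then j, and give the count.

count = 8; pairs: (0,2), (0,3), (1,3), (1,4), (1,5), (2,4), (2,5), (2,6)

α = atan 0.7 = 34.99°;  2α = 69.98°
n_0 = (+0.9315, +0.3636)
n_1 = (-0.0445, +0.9990)
n_2 = (-0.9844, -0.1761)
n_3 = (-0.2203, -0.9754)
n_4 = (+0.6317, -0.7752)
n_5 = (+0.9222, -0.3867)
n_6 = (+0.9998, -0.0221)
  (0,1): δ = 108.77°  ·
  (0,2): δ = 11.18°  ✓
  (0,3): δ = 55.95°  ✓
  (0,4): δ = 107.85°  ·
  (0,5): δ = 135.92°  ·
  (0,6): δ = 157.41°  ·
  (1,2): δ = 82.41°  ·
  (1,3): δ = 15.28°  ✓
  (1,4): δ = 36.62°  ✓
  (1,5): δ = 64.70°  ✓
  (1,6): δ = 86.18°  ·
  (2,3): δ = 112.87°  ·
  (2,4): δ = 60.97°  ✓
  (2,5): δ = 32.90°  ✓
  (2,6): δ = 11.41°  ✓
  (3,4): δ = 128.10°  ·
  (3,5): δ = 100.03°  ·
  (3,6): δ = 78.54°  ·
  (4,5): δ = 151.92°  ·
  (4,6): δ = 130.44°  ·
  (5,6): δ = 158.52°  ·
antipodal pairs: 8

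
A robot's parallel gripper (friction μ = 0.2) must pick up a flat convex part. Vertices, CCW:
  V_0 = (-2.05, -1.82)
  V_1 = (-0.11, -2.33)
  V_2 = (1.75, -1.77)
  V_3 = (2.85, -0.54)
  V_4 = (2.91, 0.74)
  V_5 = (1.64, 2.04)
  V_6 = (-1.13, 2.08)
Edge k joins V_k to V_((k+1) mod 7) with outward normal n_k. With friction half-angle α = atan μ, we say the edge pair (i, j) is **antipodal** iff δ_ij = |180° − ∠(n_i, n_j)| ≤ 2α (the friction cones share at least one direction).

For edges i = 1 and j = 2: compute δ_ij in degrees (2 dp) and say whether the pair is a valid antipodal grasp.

δ = 148.56°, invalid

α = atan 0.2 = 11.31°;  2α = 22.62°
edge 1: e_1 = (+1.86, +0.56);  n_1 = (+0.2883, -0.9575)
edge 2: e_2 = (+1.10, +1.23);  n_2 = (+0.7454, -0.6666)
∠(n_1, n_2) = 31.44°
δ = |180° − 31.44°| = 148.56°
148.56° > 2α = 22.62°  →  invalid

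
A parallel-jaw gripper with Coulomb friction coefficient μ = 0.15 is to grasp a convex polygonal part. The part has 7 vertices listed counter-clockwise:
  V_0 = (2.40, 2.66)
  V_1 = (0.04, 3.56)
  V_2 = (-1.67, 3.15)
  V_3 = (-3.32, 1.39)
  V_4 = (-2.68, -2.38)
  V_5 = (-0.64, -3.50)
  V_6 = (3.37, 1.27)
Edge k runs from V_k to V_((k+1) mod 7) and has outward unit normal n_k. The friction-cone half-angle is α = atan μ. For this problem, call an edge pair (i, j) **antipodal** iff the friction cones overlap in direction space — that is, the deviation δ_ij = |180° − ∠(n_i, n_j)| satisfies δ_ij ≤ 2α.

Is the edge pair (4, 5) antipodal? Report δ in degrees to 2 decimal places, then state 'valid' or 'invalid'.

α = atan 0.15 = 8.53°;  2α = 17.06°
edge 4: e_4 = (+2.04, -1.12);  n_4 = (-0.4813, -0.8766)
edge 5: e_5 = (+4.01, +4.77);  n_5 = (+0.7655, -0.6435)
∠(n_4, n_5) = 78.71°
δ = |180° − 78.71°| = 101.29°
101.29° > 2α = 17.06°  →  invalid

δ = 101.29°, invalid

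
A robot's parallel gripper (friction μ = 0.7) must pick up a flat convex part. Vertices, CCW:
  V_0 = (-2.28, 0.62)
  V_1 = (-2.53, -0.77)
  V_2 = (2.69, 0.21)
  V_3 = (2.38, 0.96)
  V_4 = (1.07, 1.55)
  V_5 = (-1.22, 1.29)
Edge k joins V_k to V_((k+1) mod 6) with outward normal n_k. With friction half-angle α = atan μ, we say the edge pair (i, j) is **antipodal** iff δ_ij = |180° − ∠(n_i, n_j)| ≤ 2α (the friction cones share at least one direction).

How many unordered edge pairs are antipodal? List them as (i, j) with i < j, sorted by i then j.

α = atan 0.7 = 34.99°;  2α = 69.98°
n_0 = (-0.9842, +0.1770)
n_1 = (+0.1845, -0.9828)
n_2 = (+0.9242, +0.3820)
n_3 = (+0.4107, +0.9118)
n_4 = (-0.1128, +0.9936)
n_5 = (-0.5343, +0.8453)
  (0,1): δ = 69.17°  ✓
  (0,2): δ = 32.65°  ✓
  (0,3): δ = 75.95°  ·
  (0,4): δ = 106.67°  ·
  (0,5): δ = 132.49°  ·
  (1,2): δ = 78.18°  ·
  (1,3): δ = 34.88°  ✓
  (1,4): δ = 4.16°  ✓
  (1,5): δ = 21.66°  ✓
  (2,3): δ = 136.70°  ·
  (2,4): δ = 105.98°  ·
  (2,5): δ = 80.16°  ·
  (3,4): δ = 149.28°  ·
  (3,5): δ = 123.46°  ·
  (4,5): δ = 154.18°  ·
antipodal pairs: 5

count = 5; pairs: (0,1), (0,2), (1,3), (1,4), (1,5)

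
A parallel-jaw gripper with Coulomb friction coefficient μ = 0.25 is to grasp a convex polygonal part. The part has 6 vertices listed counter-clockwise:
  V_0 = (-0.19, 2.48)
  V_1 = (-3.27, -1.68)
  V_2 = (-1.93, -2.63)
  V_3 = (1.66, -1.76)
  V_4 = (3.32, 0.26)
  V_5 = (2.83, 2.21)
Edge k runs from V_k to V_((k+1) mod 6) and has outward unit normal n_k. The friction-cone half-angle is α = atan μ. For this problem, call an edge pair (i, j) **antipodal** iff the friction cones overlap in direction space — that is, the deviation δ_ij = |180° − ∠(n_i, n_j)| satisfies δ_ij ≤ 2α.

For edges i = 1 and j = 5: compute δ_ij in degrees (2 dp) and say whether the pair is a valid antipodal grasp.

α = atan 0.25 = 14.04°;  2α = 28.07°
edge 1: e_1 = (+1.34, -0.95);  n_1 = (-0.5784, -0.8158)
edge 5: e_5 = (-3.02, +0.27);  n_5 = (+0.0890, +0.9960)
∠(n_1, n_5) = 149.77°
δ = |180° − 149.77°| = 30.23°
30.23° > 2α = 28.07°  →  invalid

δ = 30.23°, invalid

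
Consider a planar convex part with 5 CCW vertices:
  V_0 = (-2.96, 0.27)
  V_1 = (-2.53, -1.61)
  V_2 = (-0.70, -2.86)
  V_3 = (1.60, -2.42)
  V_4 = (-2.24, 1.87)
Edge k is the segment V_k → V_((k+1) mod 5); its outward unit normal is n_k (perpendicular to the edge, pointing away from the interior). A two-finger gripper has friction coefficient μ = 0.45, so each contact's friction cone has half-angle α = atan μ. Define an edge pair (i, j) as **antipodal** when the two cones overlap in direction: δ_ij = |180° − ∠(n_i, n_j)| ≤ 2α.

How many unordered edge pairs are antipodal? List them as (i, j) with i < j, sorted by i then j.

α = atan 0.45 = 24.23°;  2α = 48.46°
n_0 = (-0.9748, -0.2230)
n_1 = (-0.5640, -0.8257)
n_2 = (+0.1879, -0.9822)
n_3 = (+0.7451, +0.6669)
n_4 = (-0.9119, +0.4104)
  (0,1): δ = 137.22°  ·
  (0,2): δ = 92.05°  ·
  (0,3): δ = 28.95°  ✓
  (0,4): δ = 142.89°  ·
  (1,2): δ = 134.83°  ·
  (1,3): δ = 13.83°  ✓
  (1,4): δ = 100.11°  ·
  (2,3): δ = 59.00°  ·
  (2,4): δ = 54.94°  ·
  (3,4): δ = 66.06°  ·
antipodal pairs: 2

count = 2; pairs: (0,3), (1,3)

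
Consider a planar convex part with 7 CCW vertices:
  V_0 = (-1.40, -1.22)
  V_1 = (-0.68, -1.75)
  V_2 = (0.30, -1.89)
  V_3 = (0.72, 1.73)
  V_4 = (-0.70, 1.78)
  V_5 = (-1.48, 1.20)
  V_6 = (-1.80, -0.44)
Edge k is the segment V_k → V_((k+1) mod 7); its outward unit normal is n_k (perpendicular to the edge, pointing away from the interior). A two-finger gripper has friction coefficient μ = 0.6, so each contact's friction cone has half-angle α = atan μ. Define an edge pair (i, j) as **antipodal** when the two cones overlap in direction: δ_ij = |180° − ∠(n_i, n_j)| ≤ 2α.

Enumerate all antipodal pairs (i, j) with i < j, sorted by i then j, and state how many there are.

count = 8; pairs: (0,2), (0,3), (1,3), (1,4), (2,4), (2,5), (2,6), (3,6)

α = atan 0.6 = 30.96°;  2α = 61.93°
n_0 = (-0.5928, -0.8053)
n_1 = (-0.1414, -0.9899)
n_2 = (+0.9933, -0.1152)
n_3 = (+0.0352, +0.9994)
n_4 = (-0.5967, +0.8025)
n_5 = (-0.9815, +0.1915)
n_6 = (-0.8898, -0.4563)
  (0,1): δ = 151.77°  ·
  (0,2): δ = 60.26°  ✓
  (0,3): δ = 34.34°  ✓
  (0,4): δ = 72.99°  ·
  (0,5): δ = 115.32°  ·
  (0,6): δ = 153.51°  ·
  (1,2): δ = 88.49°  ·
  (1,3): δ = 6.11°  ✓
  (1,4): δ = 44.76°  ✓
  (1,5): δ = 87.09°  ·
  (1,6): δ = 125.28°  ·
  (2,3): δ = 85.40°  ·
  (2,4): δ = 46.75°  ✓
  (2,5): δ = 4.42°  ✓
  (2,6): δ = 33.77°  ✓
  (3,4): δ = 141.35°  ·
  (3,5): δ = 99.02°  ·
  (3,6): δ = 60.83°  ✓
  (4,5): δ = 137.68°  ·
  (4,6): δ = 99.48°  ·
  (5,6): δ = 141.81°  ·
antipodal pairs: 8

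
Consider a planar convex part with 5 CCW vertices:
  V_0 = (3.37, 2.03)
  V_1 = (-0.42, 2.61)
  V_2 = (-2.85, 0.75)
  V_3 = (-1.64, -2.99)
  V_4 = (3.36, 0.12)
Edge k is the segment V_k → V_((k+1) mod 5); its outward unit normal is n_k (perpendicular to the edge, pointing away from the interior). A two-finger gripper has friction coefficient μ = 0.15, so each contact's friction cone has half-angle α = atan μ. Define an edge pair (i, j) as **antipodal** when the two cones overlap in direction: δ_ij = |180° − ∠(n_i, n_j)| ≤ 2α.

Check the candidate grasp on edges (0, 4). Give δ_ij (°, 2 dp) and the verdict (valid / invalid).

α = atan 0.15 = 8.53°;  2α = 17.06°
edge 0: e_0 = (-3.79, +0.58);  n_0 = (+0.1513, +0.9885)
edge 4: e_4 = (+0.01, +1.91);  n_4 = (+1.0000, -0.0052)
∠(n_0, n_4) = 81.60°
δ = |180° − 81.60°| = 98.40°
98.40° > 2α = 17.06°  →  invalid

δ = 98.40°, invalid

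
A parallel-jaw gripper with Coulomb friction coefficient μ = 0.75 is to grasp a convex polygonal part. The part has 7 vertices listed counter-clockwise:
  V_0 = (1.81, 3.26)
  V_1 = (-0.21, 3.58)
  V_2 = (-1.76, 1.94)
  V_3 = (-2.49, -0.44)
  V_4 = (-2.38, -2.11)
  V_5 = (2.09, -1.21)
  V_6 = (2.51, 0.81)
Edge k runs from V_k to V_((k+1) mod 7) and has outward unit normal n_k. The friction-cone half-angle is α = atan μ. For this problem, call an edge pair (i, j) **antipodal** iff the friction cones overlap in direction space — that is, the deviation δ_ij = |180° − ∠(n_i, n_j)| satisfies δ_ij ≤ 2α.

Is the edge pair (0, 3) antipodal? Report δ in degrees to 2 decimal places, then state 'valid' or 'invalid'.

δ = 77.23°, invalid

α = atan 0.75 = 36.87°;  2α = 73.74°
edge 0: e_0 = (-2.02, +0.32);  n_0 = (+0.1565, +0.9877)
edge 3: e_3 = (+0.11, -1.67);  n_3 = (-0.9978, -0.0657)
∠(n_0, n_3) = 102.77°
δ = |180° − 102.77°| = 77.23°
77.23° > 2α = 73.74°  →  invalid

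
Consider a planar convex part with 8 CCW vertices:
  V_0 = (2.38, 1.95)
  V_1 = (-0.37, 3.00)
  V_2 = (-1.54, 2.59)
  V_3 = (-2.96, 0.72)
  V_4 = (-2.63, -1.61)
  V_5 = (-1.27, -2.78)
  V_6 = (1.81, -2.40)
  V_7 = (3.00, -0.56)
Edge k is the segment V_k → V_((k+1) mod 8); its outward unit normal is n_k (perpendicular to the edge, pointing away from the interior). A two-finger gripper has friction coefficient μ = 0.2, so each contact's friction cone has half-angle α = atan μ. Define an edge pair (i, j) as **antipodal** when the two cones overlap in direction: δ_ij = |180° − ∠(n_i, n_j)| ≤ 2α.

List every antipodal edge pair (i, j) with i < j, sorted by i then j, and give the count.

α = atan 0.2 = 11.31°;  2α = 22.62°
n_0 = (+0.3567, +0.9342)
n_1 = (-0.3307, +0.9437)
n_2 = (-0.7964, +0.6048)
n_3 = (-0.9901, -0.1402)
n_4 = (-0.6522, -0.7581)
n_5 = (+0.1224, -0.9925)
n_6 = (+0.8397, -0.5431)
n_7 = (+0.9708, +0.2398)
  (0,1): δ = 139.79°  ·
  (0,2): δ = 106.31°  ·
  (0,3): δ = 61.04°  ·
  (0,4): δ = 19.81°  ✓
  (0,5): δ = 27.93°  ·
  (0,6): δ = 78.01°  ·
  (0,7): δ = 124.77°  ·
  (1,2): δ = 146.52°  ·
  (1,3): δ = 101.25°  ·
  (1,4): δ = 60.02°  ·
  (1,5): δ = 12.28°  ✓
  (1,6): δ = 37.80°  ·
  (1,7): δ = 84.56°  ·
  (2,3): δ = 134.73°  ·
  (2,4): δ = 93.49°  ·
  (2,5): δ = 45.76°  ·
  (2,6): δ = 4.32°  ✓
  (2,7): δ = 51.09°  ·
  (3,4): δ = 138.77°  ·
  (3,5): δ = 91.03°  ·
  (3,6): δ = 40.95°  ·
  (3,7): δ = 5.81°  ✓
  (4,5): δ = 132.26°  ·
  (4,6): δ = 82.19°  ·
  (4,7): δ = 35.42°  ·
  (5,6): δ = 129.93°  ·
  (5,7): δ = 83.16°  ·
  (6,7): δ = 133.23°  ·
antipodal pairs: 4

count = 4; pairs: (0,4), (1,5), (2,6), (3,7)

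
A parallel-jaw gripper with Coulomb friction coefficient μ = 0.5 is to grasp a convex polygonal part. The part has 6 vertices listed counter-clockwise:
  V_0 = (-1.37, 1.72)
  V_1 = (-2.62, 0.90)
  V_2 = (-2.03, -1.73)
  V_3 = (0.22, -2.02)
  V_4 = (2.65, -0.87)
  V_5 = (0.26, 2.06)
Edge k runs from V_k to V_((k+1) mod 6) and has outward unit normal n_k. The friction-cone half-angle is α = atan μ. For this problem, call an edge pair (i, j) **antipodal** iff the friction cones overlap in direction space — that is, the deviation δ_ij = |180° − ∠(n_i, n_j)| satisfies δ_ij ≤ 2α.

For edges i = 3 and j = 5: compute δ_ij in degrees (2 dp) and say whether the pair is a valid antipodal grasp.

δ = 13.54°, valid

α = atan 0.5 = 26.57°;  2α = 53.13°
edge 3: e_3 = (+2.43, +1.15);  n_3 = (+0.4278, -0.9039)
edge 5: e_5 = (-1.63, -0.34);  n_5 = (-0.2042, +0.9789)
∠(n_3, n_5) = 166.46°
δ = |180° − 166.46°| = 13.54°
13.54° ≤ 2α = 53.13°  →  valid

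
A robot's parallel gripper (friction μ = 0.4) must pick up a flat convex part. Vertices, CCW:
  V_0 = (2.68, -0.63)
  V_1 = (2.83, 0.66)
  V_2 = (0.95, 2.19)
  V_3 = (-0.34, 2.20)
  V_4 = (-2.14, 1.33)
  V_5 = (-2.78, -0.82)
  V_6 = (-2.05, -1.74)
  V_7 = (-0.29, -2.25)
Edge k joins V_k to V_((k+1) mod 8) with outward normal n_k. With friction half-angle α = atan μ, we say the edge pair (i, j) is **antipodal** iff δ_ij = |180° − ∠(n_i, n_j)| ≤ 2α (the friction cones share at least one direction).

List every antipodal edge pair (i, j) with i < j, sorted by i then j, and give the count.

α = atan 0.4 = 21.80°;  2α = 43.60°
n_0 = (+0.9933, -0.1155)
n_1 = (+0.6312, +0.7756)
n_2 = (+0.0078, +1.0000)
n_3 = (-0.4352, +0.9003)
n_4 = (-0.9584, +0.2853)
n_5 = (-0.7834, -0.6216)
n_6 = (-0.2783, -0.9605)
n_7 = (+0.4789, -0.8779)
  (0,1): δ = 122.51°  ·
  (0,2): δ = 83.81°  ·
  (0,3): δ = 57.57°  ·
  (0,4): δ = 9.94°  ✓
  (0,5): δ = 45.06°  ·
  (0,6): δ = 80.47°  ·
  (0,7): δ = 125.24°  ·
  (1,2): δ = 141.30°  ·
  (1,3): δ = 115.06°  ·
  (1,4): δ = 67.44°  ·
  (1,5): δ = 12.43°  ✓
  (1,6): δ = 22.98°  ✓
  (1,7): δ = 67.75°  ·
  (2,3): δ = 153.76°  ·
  (2,4): δ = 106.13°  ·
  (2,5): δ = 51.12°  ·
  (2,6): δ = 15.72°  ✓
  (2,7): δ = 29.05°  ✓
  (3,4): δ = 132.37°  ·
  (3,5): δ = 77.36°  ·
  (3,6): δ = 41.96°  ✓
  (3,7): δ = 2.81°  ✓
  (4,5): δ = 124.99°  ·
  (4,6): δ = 89.58°  ·
  (4,7): δ = 44.81°  ·
  (5,6): δ = 144.59°  ·
  (5,7): δ = 99.82°  ·
  (6,7): δ = 135.23°  ·
antipodal pairs: 7

count = 7; pairs: (0,4), (1,5), (1,6), (2,6), (2,7), (3,6), (3,7)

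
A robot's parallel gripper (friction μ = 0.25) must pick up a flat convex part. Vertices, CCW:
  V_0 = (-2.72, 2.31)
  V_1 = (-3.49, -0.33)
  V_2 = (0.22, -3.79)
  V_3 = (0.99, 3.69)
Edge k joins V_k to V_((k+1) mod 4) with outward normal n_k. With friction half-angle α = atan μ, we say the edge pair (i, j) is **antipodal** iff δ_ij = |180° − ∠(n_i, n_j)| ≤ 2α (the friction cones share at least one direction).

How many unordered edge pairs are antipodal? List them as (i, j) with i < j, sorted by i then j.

α = atan 0.25 = 14.04°;  2α = 28.07°
n_0 = (-0.9600, +0.2800)
n_1 = (-0.6820, -0.7313)
n_2 = (+0.9947, -0.1024)
n_3 = (-0.3486, +0.9373)
  (0,1): δ = 116.74°  ·
  (0,2): δ = 10.38°  ✓
  (0,3): δ = 126.66°  ·
  (1,2): δ = 52.87°  ·
  (1,3): δ = 63.41°  ·
  (2,3): δ = 63.72°  ·
antipodal pairs: 1

count = 1; pairs: (0,2)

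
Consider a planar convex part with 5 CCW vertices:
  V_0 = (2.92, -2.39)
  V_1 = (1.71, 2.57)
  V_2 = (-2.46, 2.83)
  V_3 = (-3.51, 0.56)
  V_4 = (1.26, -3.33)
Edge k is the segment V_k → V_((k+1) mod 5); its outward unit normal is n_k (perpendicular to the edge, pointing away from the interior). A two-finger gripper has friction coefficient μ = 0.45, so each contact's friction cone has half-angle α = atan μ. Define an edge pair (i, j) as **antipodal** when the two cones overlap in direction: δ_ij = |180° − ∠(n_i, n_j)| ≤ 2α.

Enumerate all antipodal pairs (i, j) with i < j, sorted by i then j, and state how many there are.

count = 5; pairs: (0,2), (0,3), (1,3), (1,4), (2,4)

α = atan 0.45 = 24.23°;  2α = 48.46°
n_0 = (+0.9715, +0.2370)
n_1 = (+0.0622, +0.9981)
n_2 = (-0.9076, +0.4198)
n_3 = (-0.6320, -0.7750)
n_4 = (+0.4927, -0.8702)
  (0,1): δ = 107.28°  ·
  (0,2): δ = 38.53°  ✓
  (0,3): δ = 37.09°  ✓
  (0,4): δ = 105.81°  ·
  (1,2): δ = 111.26°  ·
  (1,3): δ = 35.63°  ✓
  (1,4): δ = 33.09°  ✓
  (2,3): δ = 104.37°  ·
  (2,4): δ = 35.66°  ✓
  (3,4): δ = 111.28°  ·
antipodal pairs: 5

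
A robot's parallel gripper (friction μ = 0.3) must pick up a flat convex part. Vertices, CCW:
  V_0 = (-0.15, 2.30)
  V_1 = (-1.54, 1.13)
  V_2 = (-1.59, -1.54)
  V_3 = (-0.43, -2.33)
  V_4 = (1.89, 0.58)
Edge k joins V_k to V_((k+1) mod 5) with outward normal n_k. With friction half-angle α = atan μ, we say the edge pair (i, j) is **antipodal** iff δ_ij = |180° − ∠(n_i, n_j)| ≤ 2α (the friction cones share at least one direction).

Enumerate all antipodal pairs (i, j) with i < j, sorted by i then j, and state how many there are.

count = 2; pairs: (0,3), (2,4)

α = atan 0.3 = 16.70°;  2α = 33.40°
n_0 = (-0.6440, +0.7651)
n_1 = (-0.9998, +0.0187)
n_2 = (-0.5629, -0.8265)
n_3 = (+0.7819, -0.6234)
n_4 = (+0.6446, +0.7645)
  (0,1): δ = 131.16°  ·
  (0,2): δ = 74.34°  ·
  (0,3): δ = 11.35°  ✓
  (0,4): δ = 99.78°  ·
  (1,2): δ = 123.18°  ·
  (1,3): δ = 37.49°  ·
  (1,4): δ = 50.94°  ·
  (2,3): δ = 94.31°  ·
  (2,4): δ = 5.88°  ✓
  (3,4): δ = 91.57°  ·
antipodal pairs: 2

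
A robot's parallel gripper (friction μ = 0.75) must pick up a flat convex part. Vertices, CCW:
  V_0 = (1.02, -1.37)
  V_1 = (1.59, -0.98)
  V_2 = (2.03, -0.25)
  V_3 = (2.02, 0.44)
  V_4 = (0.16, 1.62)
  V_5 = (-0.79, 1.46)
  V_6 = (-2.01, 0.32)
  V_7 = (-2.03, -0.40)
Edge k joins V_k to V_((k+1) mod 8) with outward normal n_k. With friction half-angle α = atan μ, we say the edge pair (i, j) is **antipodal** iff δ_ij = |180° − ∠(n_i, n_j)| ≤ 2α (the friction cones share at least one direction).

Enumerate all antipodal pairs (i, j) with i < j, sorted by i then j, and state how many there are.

count = 14; pairs: (0,3), (0,4), (0,5), (0,6), (1,4), (1,5), (1,6), (2,5), (2,6), (2,7), (3,6), (3,7), (4,7), (5,7)

α = atan 0.75 = 36.87°;  2α = 73.74°
n_0 = (+0.5647, -0.8253)
n_1 = (+0.8565, -0.5162)
n_2 = (+0.9999, +0.0145)
n_3 = (+0.5357, +0.8444)
n_4 = (-0.1661, +0.9861)
n_5 = (-0.6827, +0.7307)
n_6 = (-0.9996, +0.0278)
n_7 = (-0.3031, -0.9530)
  (0,1): δ = 155.46°  ·
  (0,2): δ = 123.55°  ·
  (0,3): δ = 66.77°  ✓
  (0,4): δ = 24.82°  ✓
  (0,5): δ = 8.68°  ✓
  (0,6): δ = 54.03°  ✓
  (0,7): δ = 127.98°  ·
  (1,2): δ = 148.09°  ·
  (1,3): δ = 91.31°  ·
  (1,4): δ = 49.36°  ✓
  (1,5): δ = 15.86°  ✓
  (1,6): δ = 29.49°  ✓
  (1,7): δ = 103.44°  ·
  (2,3): δ = 123.22°  ·
  (2,4): δ = 81.27°  ·
  (2,5): δ = 47.77°  ✓
  (2,6): δ = 2.42°  ✓
  (2,7): δ = 71.53°  ✓
  (3,4): δ = 138.05°  ·
  (3,5): δ = 104.55°  ·
  (3,6): δ = 59.20°  ✓
  (3,7): δ = 14.75°  ✓
  (4,5): δ = 146.50°  ·
  (4,6): δ = 101.15°  ·
  (4,7): δ = 27.20°  ✓
  (5,6): δ = 134.65°  ·
  (5,7): δ = 60.70°  ✓
  (6,7): δ = 106.05°  ·
antipodal pairs: 14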